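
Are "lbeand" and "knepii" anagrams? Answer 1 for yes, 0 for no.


Strings: "lbeand", "knepii"
Sorted first:  abdeln
Sorted second: eiiknp
Differ at position 0: 'a' vs 'e' => not anagrams

0


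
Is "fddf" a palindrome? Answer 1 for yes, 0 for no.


Input: fddf
Reversed: fddf
  Compare pos 0 ('f') with pos 3 ('f'): match
  Compare pos 1 ('d') with pos 2 ('d'): match
Result: palindrome

1


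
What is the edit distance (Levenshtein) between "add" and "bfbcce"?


Computing edit distance: "add" -> "bfbcce"
DP table:
           b    f    b    c    c    e
      0    1    2    3    4    5    6
  a   1    1    2    3    4    5    6
  d   2    2    2    3    4    5    6
  d   3    3    3    3    4    5    6
Edit distance = dp[3][6] = 6

6


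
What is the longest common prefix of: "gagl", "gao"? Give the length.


Words: gagl, gao
  Position 0: all 'g' => match
  Position 1: all 'a' => match
  Position 2: ('g', 'o') => mismatch, stop
LCP = "ga" (length 2)

2


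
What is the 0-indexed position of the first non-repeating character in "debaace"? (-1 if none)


Input: debaace
Character frequencies:
  'a': 2
  'b': 1
  'c': 1
  'd': 1
  'e': 2
Scanning left to right for freq == 1:
  Position 0 ('d'): unique! => answer = 0

0


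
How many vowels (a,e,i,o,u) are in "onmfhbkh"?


Input: onmfhbkh
Checking each character:
  'o' at position 0: vowel (running total: 1)
  'n' at position 1: consonant
  'm' at position 2: consonant
  'f' at position 3: consonant
  'h' at position 4: consonant
  'b' at position 5: consonant
  'k' at position 6: consonant
  'h' at position 7: consonant
Total vowels: 1

1


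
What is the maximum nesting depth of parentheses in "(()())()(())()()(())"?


Input: "(()())()(())()()(())"
Tracking depth:
  Position 0 '(': depth becomes 1
  Position 1 '(': depth becomes 2
  Position 2 ')': depth becomes 1
  Position 3 '(': depth becomes 2
  Position 4 ')': depth becomes 1
  Position 5 ')': depth becomes 0
  Position 6 '(': depth becomes 1
  Position 7 ')': depth becomes 0
  Position 8 '(': depth becomes 1
  Position 9 '(': depth becomes 2
  Position 10 ')': depth becomes 1
  Position 11 ')': depth becomes 0
  Position 12 '(': depth becomes 1
  Position 13 ')': depth becomes 0
  Position 14 '(': depth becomes 1
  Position 15 ')': depth becomes 0
  Position 16 '(': depth becomes 1
  Position 17 '(': depth becomes 2
  Position 18 ')': depth becomes 1
  Position 19 ')': depth becomes 0
Maximum depth reached: 2

2


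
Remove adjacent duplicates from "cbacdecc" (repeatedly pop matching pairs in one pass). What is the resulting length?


Input: cbacdecc
Stack-based adjacent duplicate removal:
  Read 'c': push. Stack: c
  Read 'b': push. Stack: cb
  Read 'a': push. Stack: cba
  Read 'c': push. Stack: cbac
  Read 'd': push. Stack: cbacd
  Read 'e': push. Stack: cbacde
  Read 'c': push. Stack: cbacdec
  Read 'c': matches stack top 'c' => pop. Stack: cbacde
Final stack: "cbacde" (length 6)

6


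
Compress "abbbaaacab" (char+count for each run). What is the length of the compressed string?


Input: abbbaaacab
Runs:
  'a' x 1 => "a1"
  'b' x 3 => "b3"
  'a' x 3 => "a3"
  'c' x 1 => "c1"
  'a' x 1 => "a1"
  'b' x 1 => "b1"
Compressed: "a1b3a3c1a1b1"
Compressed length: 12

12


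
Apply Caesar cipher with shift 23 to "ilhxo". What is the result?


Caesar cipher: shift "ilhxo" by 23
  'i' (pos 8) + 23 = pos 5 = 'f'
  'l' (pos 11) + 23 = pos 8 = 'i'
  'h' (pos 7) + 23 = pos 4 = 'e'
  'x' (pos 23) + 23 = pos 20 = 'u'
  'o' (pos 14) + 23 = pos 11 = 'l'
Result: fieul

fieul


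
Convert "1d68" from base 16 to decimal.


Input: "1d68" in base 16
Positional expansion:
  Digit '1' (value 1) x 16^3 = 4096
  Digit 'd' (value 13) x 16^2 = 3328
  Digit '6' (value 6) x 16^1 = 96
  Digit '8' (value 8) x 16^0 = 8
Sum = 7528

7528


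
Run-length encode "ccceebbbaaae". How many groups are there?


Input: ccceebbbaaae
Scanning for consecutive runs:
  Group 1: 'c' x 3 (positions 0-2)
  Group 2: 'e' x 2 (positions 3-4)
  Group 3: 'b' x 3 (positions 5-7)
  Group 4: 'a' x 3 (positions 8-10)
  Group 5: 'e' x 1 (positions 11-11)
Total groups: 5

5


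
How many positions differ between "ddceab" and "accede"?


Comparing "ddceab" and "accede" position by position:
  Position 0: 'd' vs 'a' => DIFFER
  Position 1: 'd' vs 'c' => DIFFER
  Position 2: 'c' vs 'c' => same
  Position 3: 'e' vs 'e' => same
  Position 4: 'a' vs 'd' => DIFFER
  Position 5: 'b' vs 'e' => DIFFER
Positions that differ: 4

4


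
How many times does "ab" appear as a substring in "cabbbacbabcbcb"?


Searching for "ab" in "cabbbacbabcbcb"
Scanning each position:
  Position 0: "ca" => no
  Position 1: "ab" => MATCH
  Position 2: "bb" => no
  Position 3: "bb" => no
  Position 4: "ba" => no
  Position 5: "ac" => no
  Position 6: "cb" => no
  Position 7: "ba" => no
  Position 8: "ab" => MATCH
  Position 9: "bc" => no
  Position 10: "cb" => no
  Position 11: "bc" => no
  Position 12: "cb" => no
Total occurrences: 2

2


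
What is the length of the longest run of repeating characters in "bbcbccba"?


Input: "bbcbccba"
Scanning for longest run:
  Position 1 ('b'): continues run of 'b', length=2
  Position 2 ('c'): new char, reset run to 1
  Position 3 ('b'): new char, reset run to 1
  Position 4 ('c'): new char, reset run to 1
  Position 5 ('c'): continues run of 'c', length=2
  Position 6 ('b'): new char, reset run to 1
  Position 7 ('a'): new char, reset run to 1
Longest run: 'b' with length 2

2


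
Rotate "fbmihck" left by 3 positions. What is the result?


Input: "fbmihck", rotate left by 3
First 3 characters: "fbm"
Remaining characters: "ihck"
Concatenate remaining + first: "ihck" + "fbm" = "ihckfbm"

ihckfbm


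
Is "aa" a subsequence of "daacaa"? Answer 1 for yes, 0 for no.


Check if "aa" is a subsequence of "daacaa"
Greedy scan:
  Position 0 ('d'): no match needed
  Position 1 ('a'): matches sub[0] = 'a'
  Position 2 ('a'): matches sub[1] = 'a'
  Position 3 ('c'): no match needed
  Position 4 ('a'): no match needed
  Position 5 ('a'): no match needed
All 2 characters matched => is a subsequence

1


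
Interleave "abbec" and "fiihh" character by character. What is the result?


Interleaving "abbec" and "fiihh":
  Position 0: 'a' from first, 'f' from second => "af"
  Position 1: 'b' from first, 'i' from second => "bi"
  Position 2: 'b' from first, 'i' from second => "bi"
  Position 3: 'e' from first, 'h' from second => "eh"
  Position 4: 'c' from first, 'h' from second => "ch"
Result: afbibiehch

afbibiehch


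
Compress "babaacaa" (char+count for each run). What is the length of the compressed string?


Input: babaacaa
Runs:
  'b' x 1 => "b1"
  'a' x 1 => "a1"
  'b' x 1 => "b1"
  'a' x 2 => "a2"
  'c' x 1 => "c1"
  'a' x 2 => "a2"
Compressed: "b1a1b1a2c1a2"
Compressed length: 12

12


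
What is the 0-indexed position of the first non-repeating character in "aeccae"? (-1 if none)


Input: aeccae
Character frequencies:
  'a': 2
  'c': 2
  'e': 2
Scanning left to right for freq == 1:
  Position 0 ('a'): freq=2, skip
  Position 1 ('e'): freq=2, skip
  Position 2 ('c'): freq=2, skip
  Position 3 ('c'): freq=2, skip
  Position 4 ('a'): freq=2, skip
  Position 5 ('e'): freq=2, skip
  No unique character found => answer = -1

-1


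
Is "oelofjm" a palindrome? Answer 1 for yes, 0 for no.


Input: oelofjm
Reversed: mjfoleo
  Compare pos 0 ('o') with pos 6 ('m'): MISMATCH
  Compare pos 1 ('e') with pos 5 ('j'): MISMATCH
  Compare pos 2 ('l') with pos 4 ('f'): MISMATCH
Result: not a palindrome

0


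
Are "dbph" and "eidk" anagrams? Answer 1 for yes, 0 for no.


Strings: "dbph", "eidk"
Sorted first:  bdhp
Sorted second: deik
Differ at position 0: 'b' vs 'd' => not anagrams

0


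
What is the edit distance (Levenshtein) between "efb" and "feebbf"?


Computing edit distance: "efb" -> "feebbf"
DP table:
           f    e    e    b    b    f
      0    1    2    3    4    5    6
  e   1    1    1    2    3    4    5
  f   2    1    2    2    3    4    4
  b   3    2    2    3    2    3    4
Edit distance = dp[3][6] = 4

4


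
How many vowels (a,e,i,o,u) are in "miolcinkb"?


Input: miolcinkb
Checking each character:
  'm' at position 0: consonant
  'i' at position 1: vowel (running total: 1)
  'o' at position 2: vowel (running total: 2)
  'l' at position 3: consonant
  'c' at position 4: consonant
  'i' at position 5: vowel (running total: 3)
  'n' at position 6: consonant
  'k' at position 7: consonant
  'b' at position 8: consonant
Total vowels: 3

3


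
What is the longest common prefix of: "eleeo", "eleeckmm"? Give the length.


Words: eleeo, eleeckmm
  Position 0: all 'e' => match
  Position 1: all 'l' => match
  Position 2: all 'e' => match
  Position 3: all 'e' => match
  Position 4: ('o', 'c') => mismatch, stop
LCP = "elee" (length 4)

4


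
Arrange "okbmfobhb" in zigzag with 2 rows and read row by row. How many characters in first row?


Zigzag "okbmfobhb" into 2 rows:
Placing characters:
  'o' => row 0
  'k' => row 1
  'b' => row 0
  'm' => row 1
  'f' => row 0
  'o' => row 1
  'b' => row 0
  'h' => row 1
  'b' => row 0
Rows:
  Row 0: "obfbb"
  Row 1: "kmoh"
First row length: 5

5


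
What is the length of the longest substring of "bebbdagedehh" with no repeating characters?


Input: "bebbdagedehh"
Sliding window (track last position of each char):
  Position 0 ('b'): window [0,0] length 1 -- new best
  Position 1 ('e'): window [0,1] length 2 -- new best
  Position 2 ('b'): repeat (last at 0), move window start to 1
  Position 2 ('b'): window [1,2] length 2
  Position 3 ('b'): repeat (last at 2), move window start to 3
  Position 3 ('b'): window [3,3] length 1
  Position 4 ('d'): window [3,4] length 2
  Position 5 ('a'): window [3,5] length 3 -- new best
  Position 6 ('g'): window [3,6] length 4 -- new best
  Position 7 ('e'): window [3,7] length 5 -- new best
  Position 8 ('d'): repeat (last at 4), move window start to 5
  Position 8 ('d'): window [5,8] length 4
  Position 9 ('e'): repeat (last at 7), move window start to 8
  Position 9 ('e'): window [8,9] length 2
  Position 10 ('h'): window [8,10] length 3
  Position 11 ('h'): repeat (last at 10), move window start to 11
  Position 11 ('h'): window [11,11] length 1
Longest substring with no repeats: "bdage" with length 5

5


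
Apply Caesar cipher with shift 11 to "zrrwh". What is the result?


Caesar cipher: shift "zrrwh" by 11
  'z' (pos 25) + 11 = pos 10 = 'k'
  'r' (pos 17) + 11 = pos 2 = 'c'
  'r' (pos 17) + 11 = pos 2 = 'c'
  'w' (pos 22) + 11 = pos 7 = 'h'
  'h' (pos 7) + 11 = pos 18 = 's'
Result: kcchs

kcchs


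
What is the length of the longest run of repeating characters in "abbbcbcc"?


Input: "abbbcbcc"
Scanning for longest run:
  Position 1 ('b'): new char, reset run to 1
  Position 2 ('b'): continues run of 'b', length=2
  Position 3 ('b'): continues run of 'b', length=3
  Position 4 ('c'): new char, reset run to 1
  Position 5 ('b'): new char, reset run to 1
  Position 6 ('c'): new char, reset run to 1
  Position 7 ('c'): continues run of 'c', length=2
Longest run: 'b' with length 3

3


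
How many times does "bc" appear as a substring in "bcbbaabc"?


Searching for "bc" in "bcbbaabc"
Scanning each position:
  Position 0: "bc" => MATCH
  Position 1: "cb" => no
  Position 2: "bb" => no
  Position 3: "ba" => no
  Position 4: "aa" => no
  Position 5: "ab" => no
  Position 6: "bc" => MATCH
Total occurrences: 2

2


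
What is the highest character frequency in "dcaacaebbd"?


Input: dcaacaebbd
Character counts:
  'a': 3
  'b': 2
  'c': 2
  'd': 2
  'e': 1
Maximum frequency: 3

3


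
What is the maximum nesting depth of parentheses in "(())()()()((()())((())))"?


Input: "(())()()()((()())((())))"
Tracking depth:
  Position 0 '(': depth becomes 1
  Position 1 '(': depth becomes 2
  Position 2 ')': depth becomes 1
  Position 3 ')': depth becomes 0
  Position 4 '(': depth becomes 1
  Position 5 ')': depth becomes 0
  Position 6 '(': depth becomes 1
  Position 7 ')': depth becomes 0
  Position 8 '(': depth becomes 1
  Position 9 ')': depth becomes 0
  Position 10 '(': depth becomes 1
  Position 11 '(': depth becomes 2
  Position 12 '(': depth becomes 3
  Position 13 ')': depth becomes 2
  Position 14 '(': depth becomes 3
  Position 15 ')': depth becomes 2
  Position 16 ')': depth becomes 1
  Position 17 '(': depth becomes 2
  Position 18 '(': depth becomes 3
  Position 19 '(': depth becomes 4
  Position 20 ')': depth becomes 3
  Position 21 ')': depth becomes 2
  Position 22 ')': depth becomes 1
  Position 23 ')': depth becomes 0
Maximum depth reached: 4

4


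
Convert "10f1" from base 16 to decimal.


Input: "10f1" in base 16
Positional expansion:
  Digit '1' (value 1) x 16^3 = 4096
  Digit '0' (value 0) x 16^2 = 0
  Digit 'f' (value 15) x 16^1 = 240
  Digit '1' (value 1) x 16^0 = 1
Sum = 4337

4337


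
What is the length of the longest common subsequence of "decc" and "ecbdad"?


LCS of "decc" and "ecbdad"
DP table:
           e    c    b    d    a    d
      0    0    0    0    0    0    0
  d   0    0    0    0    1    1    1
  e   0    1    1    1    1    1    1
  c   0    1    2    2    2    2    2
  c   0    1    2    2    2    2    2
LCS length = dp[4][6] = 2

2


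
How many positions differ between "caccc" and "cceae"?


Comparing "caccc" and "cceae" position by position:
  Position 0: 'c' vs 'c' => same
  Position 1: 'a' vs 'c' => DIFFER
  Position 2: 'c' vs 'e' => DIFFER
  Position 3: 'c' vs 'a' => DIFFER
  Position 4: 'c' vs 'e' => DIFFER
Positions that differ: 4

4


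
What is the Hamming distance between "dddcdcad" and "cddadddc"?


Comparing "dddcdcad" and "cddadddc" position by position:
  Position 0: 'd' vs 'c' => differ
  Position 1: 'd' vs 'd' => same
  Position 2: 'd' vs 'd' => same
  Position 3: 'c' vs 'a' => differ
  Position 4: 'd' vs 'd' => same
  Position 5: 'c' vs 'd' => differ
  Position 6: 'a' vs 'd' => differ
  Position 7: 'd' vs 'c' => differ
Total differences (Hamming distance): 5

5


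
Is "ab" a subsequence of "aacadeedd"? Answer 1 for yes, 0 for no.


Check if "ab" is a subsequence of "aacadeedd"
Greedy scan:
  Position 0 ('a'): matches sub[0] = 'a'
  Position 1 ('a'): no match needed
  Position 2 ('c'): no match needed
  Position 3 ('a'): no match needed
  Position 4 ('d'): no match needed
  Position 5 ('e'): no match needed
  Position 6 ('e'): no match needed
  Position 7 ('d'): no match needed
  Position 8 ('d'): no match needed
Only matched 1/2 characters => not a subsequence

0


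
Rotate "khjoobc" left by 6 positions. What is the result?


Input: "khjoobc", rotate left by 6
First 6 characters: "khjoob"
Remaining characters: "c"
Concatenate remaining + first: "c" + "khjoob" = "ckhjoob"

ckhjoob


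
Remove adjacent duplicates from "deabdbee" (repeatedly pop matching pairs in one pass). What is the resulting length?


Input: deabdbee
Stack-based adjacent duplicate removal:
  Read 'd': push. Stack: d
  Read 'e': push. Stack: de
  Read 'a': push. Stack: dea
  Read 'b': push. Stack: deab
  Read 'd': push. Stack: deabd
  Read 'b': push. Stack: deabdb
  Read 'e': push. Stack: deabdbe
  Read 'e': matches stack top 'e' => pop. Stack: deabdb
Final stack: "deabdb" (length 6)

6


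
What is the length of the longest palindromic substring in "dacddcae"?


Input: "dacddcae"
Checking substrings for palindromes:
  [1:7] "acddca" (len 6) => palindrome
  [2:6] "cddc" (len 4) => palindrome
  [3:5] "dd" (len 2) => palindrome
Longest palindromic substring: "acddca" with length 6

6


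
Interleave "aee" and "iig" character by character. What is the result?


Interleaving "aee" and "iig":
  Position 0: 'a' from first, 'i' from second => "ai"
  Position 1: 'e' from first, 'i' from second => "ei"
  Position 2: 'e' from first, 'g' from second => "eg"
Result: aieieg

aieieg


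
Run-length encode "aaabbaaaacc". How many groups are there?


Input: aaabbaaaacc
Scanning for consecutive runs:
  Group 1: 'a' x 3 (positions 0-2)
  Group 2: 'b' x 2 (positions 3-4)
  Group 3: 'a' x 4 (positions 5-8)
  Group 4: 'c' x 2 (positions 9-10)
Total groups: 4

4


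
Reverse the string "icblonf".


Input: icblonf
Reading characters right to left:
  Position 6: 'f'
  Position 5: 'n'
  Position 4: 'o'
  Position 3: 'l'
  Position 2: 'b'
  Position 1: 'c'
  Position 0: 'i'
Reversed: fnolbci

fnolbci


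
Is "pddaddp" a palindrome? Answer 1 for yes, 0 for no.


Input: pddaddp
Reversed: pddaddp
  Compare pos 0 ('p') with pos 6 ('p'): match
  Compare pos 1 ('d') with pos 5 ('d'): match
  Compare pos 2 ('d') with pos 4 ('d'): match
Result: palindrome

1


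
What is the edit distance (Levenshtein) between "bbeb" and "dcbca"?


Computing edit distance: "bbeb" -> "dcbca"
DP table:
           d    c    b    c    a
      0    1    2    3    4    5
  b   1    1    2    2    3    4
  b   2    2    2    2    3    4
  e   3    3    3    3    3    4
  b   4    4    4    3    4    4
Edit distance = dp[4][5] = 4

4


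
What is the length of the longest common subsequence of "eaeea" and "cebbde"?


LCS of "eaeea" and "cebbde"
DP table:
           c    e    b    b    d    e
      0    0    0    0    0    0    0
  e   0    0    1    1    1    1    1
  a   0    0    1    1    1    1    1
  e   0    0    1    1    1    1    2
  e   0    0    1    1    1    1    2
  a   0    0    1    1    1    1    2
LCS length = dp[5][6] = 2

2


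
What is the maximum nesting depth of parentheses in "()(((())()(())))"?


Input: "()(((())()(())))"
Tracking depth:
  Position 0 '(': depth becomes 1
  Position 1 ')': depth becomes 0
  Position 2 '(': depth becomes 1
  Position 3 '(': depth becomes 2
  Position 4 '(': depth becomes 3
  Position 5 '(': depth becomes 4
  Position 6 ')': depth becomes 3
  Position 7 ')': depth becomes 2
  Position 8 '(': depth becomes 3
  Position 9 ')': depth becomes 2
  Position 10 '(': depth becomes 3
  Position 11 '(': depth becomes 4
  Position 12 ')': depth becomes 3
  Position 13 ')': depth becomes 2
  Position 14 ')': depth becomes 1
  Position 15 ')': depth becomes 0
Maximum depth reached: 4

4


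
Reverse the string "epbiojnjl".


Input: epbiojnjl
Reading characters right to left:
  Position 8: 'l'
  Position 7: 'j'
  Position 6: 'n'
  Position 5: 'j'
  Position 4: 'o'
  Position 3: 'i'
  Position 2: 'b'
  Position 1: 'p'
  Position 0: 'e'
Reversed: ljnjoibpe

ljnjoibpe


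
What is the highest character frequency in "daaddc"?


Input: daaddc
Character counts:
  'a': 2
  'c': 1
  'd': 3
Maximum frequency: 3

3


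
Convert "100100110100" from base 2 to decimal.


Input: "100100110100" in base 2
Positional expansion:
  Digit '1' (value 1) x 2^11 = 2048
  Digit '0' (value 0) x 2^10 = 0
  Digit '0' (value 0) x 2^9 = 0
  Digit '1' (value 1) x 2^8 = 256
  Digit '0' (value 0) x 2^7 = 0
  Digit '0' (value 0) x 2^6 = 0
  Digit '1' (value 1) x 2^5 = 32
  Digit '1' (value 1) x 2^4 = 16
  Digit '0' (value 0) x 2^3 = 0
  Digit '1' (value 1) x 2^2 = 4
  Digit '0' (value 0) x 2^1 = 0
  Digit '0' (value 0) x 2^0 = 0
Sum = 2356

2356


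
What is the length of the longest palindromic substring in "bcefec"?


Input: "bcefec"
Checking substrings for palindromes:
  [1:6] "cefec" (len 5) => palindrome
  [2:5] "efe" (len 3) => palindrome
Longest palindromic substring: "cefec" with length 5

5


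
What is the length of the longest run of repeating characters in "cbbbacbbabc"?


Input: "cbbbacbbabc"
Scanning for longest run:
  Position 1 ('b'): new char, reset run to 1
  Position 2 ('b'): continues run of 'b', length=2
  Position 3 ('b'): continues run of 'b', length=3
  Position 4 ('a'): new char, reset run to 1
  Position 5 ('c'): new char, reset run to 1
  Position 6 ('b'): new char, reset run to 1
  Position 7 ('b'): continues run of 'b', length=2
  Position 8 ('a'): new char, reset run to 1
  Position 9 ('b'): new char, reset run to 1
  Position 10 ('c'): new char, reset run to 1
Longest run: 'b' with length 3

3


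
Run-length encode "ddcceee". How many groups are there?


Input: ddcceee
Scanning for consecutive runs:
  Group 1: 'd' x 2 (positions 0-1)
  Group 2: 'c' x 2 (positions 2-3)
  Group 3: 'e' x 3 (positions 4-6)
Total groups: 3

3


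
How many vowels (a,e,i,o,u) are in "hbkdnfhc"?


Input: hbkdnfhc
Checking each character:
  'h' at position 0: consonant
  'b' at position 1: consonant
  'k' at position 2: consonant
  'd' at position 3: consonant
  'n' at position 4: consonant
  'f' at position 5: consonant
  'h' at position 6: consonant
  'c' at position 7: consonant
Total vowels: 0

0


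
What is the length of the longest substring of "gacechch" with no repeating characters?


Input: "gacechch"
Sliding window (track last position of each char):
  Position 0 ('g'): window [0,0] length 1 -- new best
  Position 1 ('a'): window [0,1] length 2 -- new best
  Position 2 ('c'): window [0,2] length 3 -- new best
  Position 3 ('e'): window [0,3] length 4 -- new best
  Position 4 ('c'): repeat (last at 2), move window start to 3
  Position 4 ('c'): window [3,4] length 2
  Position 5 ('h'): window [3,5] length 3
  Position 6 ('c'): repeat (last at 4), move window start to 5
  Position 6 ('c'): window [5,6] length 2
  Position 7 ('h'): repeat (last at 5), move window start to 6
  Position 7 ('h'): window [6,7] length 2
Longest substring with no repeats: "gace" with length 4

4


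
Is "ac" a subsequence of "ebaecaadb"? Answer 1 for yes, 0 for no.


Check if "ac" is a subsequence of "ebaecaadb"
Greedy scan:
  Position 0 ('e'): no match needed
  Position 1 ('b'): no match needed
  Position 2 ('a'): matches sub[0] = 'a'
  Position 3 ('e'): no match needed
  Position 4 ('c'): matches sub[1] = 'c'
  Position 5 ('a'): no match needed
  Position 6 ('a'): no match needed
  Position 7 ('d'): no match needed
  Position 8 ('b'): no match needed
All 2 characters matched => is a subsequence

1


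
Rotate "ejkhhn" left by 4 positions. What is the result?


Input: "ejkhhn", rotate left by 4
First 4 characters: "ejkh"
Remaining characters: "hn"
Concatenate remaining + first: "hn" + "ejkh" = "hnejkh"

hnejkh


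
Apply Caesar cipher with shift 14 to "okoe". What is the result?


Caesar cipher: shift "okoe" by 14
  'o' (pos 14) + 14 = pos 2 = 'c'
  'k' (pos 10) + 14 = pos 24 = 'y'
  'o' (pos 14) + 14 = pos 2 = 'c'
  'e' (pos 4) + 14 = pos 18 = 's'
Result: cycs

cycs


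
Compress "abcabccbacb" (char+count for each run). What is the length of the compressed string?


Input: abcabccbacb
Runs:
  'a' x 1 => "a1"
  'b' x 1 => "b1"
  'c' x 1 => "c1"
  'a' x 1 => "a1"
  'b' x 1 => "b1"
  'c' x 2 => "c2"
  'b' x 1 => "b1"
  'a' x 1 => "a1"
  'c' x 1 => "c1"
  'b' x 1 => "b1"
Compressed: "a1b1c1a1b1c2b1a1c1b1"
Compressed length: 20

20


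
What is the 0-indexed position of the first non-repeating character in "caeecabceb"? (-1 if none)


Input: caeecabceb
Character frequencies:
  'a': 2
  'b': 2
  'c': 3
  'e': 3
Scanning left to right for freq == 1:
  Position 0 ('c'): freq=3, skip
  Position 1 ('a'): freq=2, skip
  Position 2 ('e'): freq=3, skip
  Position 3 ('e'): freq=3, skip
  Position 4 ('c'): freq=3, skip
  Position 5 ('a'): freq=2, skip
  Position 6 ('b'): freq=2, skip
  Position 7 ('c'): freq=3, skip
  Position 8 ('e'): freq=3, skip
  Position 9 ('b'): freq=2, skip
  No unique character found => answer = -1

-1


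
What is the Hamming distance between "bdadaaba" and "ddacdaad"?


Comparing "bdadaaba" and "ddacdaad" position by position:
  Position 0: 'b' vs 'd' => differ
  Position 1: 'd' vs 'd' => same
  Position 2: 'a' vs 'a' => same
  Position 3: 'd' vs 'c' => differ
  Position 4: 'a' vs 'd' => differ
  Position 5: 'a' vs 'a' => same
  Position 6: 'b' vs 'a' => differ
  Position 7: 'a' vs 'd' => differ
Total differences (Hamming distance): 5

5


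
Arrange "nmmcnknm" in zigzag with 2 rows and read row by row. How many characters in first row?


Zigzag "nmmcnknm" into 2 rows:
Placing characters:
  'n' => row 0
  'm' => row 1
  'm' => row 0
  'c' => row 1
  'n' => row 0
  'k' => row 1
  'n' => row 0
  'm' => row 1
Rows:
  Row 0: "nmnn"
  Row 1: "mckm"
First row length: 4

4


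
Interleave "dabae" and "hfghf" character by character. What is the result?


Interleaving "dabae" and "hfghf":
  Position 0: 'd' from first, 'h' from second => "dh"
  Position 1: 'a' from first, 'f' from second => "af"
  Position 2: 'b' from first, 'g' from second => "bg"
  Position 3: 'a' from first, 'h' from second => "ah"
  Position 4: 'e' from first, 'f' from second => "ef"
Result: dhafbgahef

dhafbgahef


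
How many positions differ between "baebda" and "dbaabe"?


Comparing "baebda" and "dbaabe" position by position:
  Position 0: 'b' vs 'd' => DIFFER
  Position 1: 'a' vs 'b' => DIFFER
  Position 2: 'e' vs 'a' => DIFFER
  Position 3: 'b' vs 'a' => DIFFER
  Position 4: 'd' vs 'b' => DIFFER
  Position 5: 'a' vs 'e' => DIFFER
Positions that differ: 6

6


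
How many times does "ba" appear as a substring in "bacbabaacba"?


Searching for "ba" in "bacbabaacba"
Scanning each position:
  Position 0: "ba" => MATCH
  Position 1: "ac" => no
  Position 2: "cb" => no
  Position 3: "ba" => MATCH
  Position 4: "ab" => no
  Position 5: "ba" => MATCH
  Position 6: "aa" => no
  Position 7: "ac" => no
  Position 8: "cb" => no
  Position 9: "ba" => MATCH
Total occurrences: 4

4


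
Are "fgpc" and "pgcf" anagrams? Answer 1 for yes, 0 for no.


Strings: "fgpc", "pgcf"
Sorted first:  cfgp
Sorted second: cfgp
Sorted forms match => anagrams

1


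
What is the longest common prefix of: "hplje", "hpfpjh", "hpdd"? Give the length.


Words: hplje, hpfpjh, hpdd
  Position 0: all 'h' => match
  Position 1: all 'p' => match
  Position 2: ('l', 'f', 'd') => mismatch, stop
LCP = "hp" (length 2)

2


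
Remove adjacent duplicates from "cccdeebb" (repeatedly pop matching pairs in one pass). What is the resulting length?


Input: cccdeebb
Stack-based adjacent duplicate removal:
  Read 'c': push. Stack: c
  Read 'c': matches stack top 'c' => pop. Stack: (empty)
  Read 'c': push. Stack: c
  Read 'd': push. Stack: cd
  Read 'e': push. Stack: cde
  Read 'e': matches stack top 'e' => pop. Stack: cd
  Read 'b': push. Stack: cdb
  Read 'b': matches stack top 'b' => pop. Stack: cd
Final stack: "cd" (length 2)

2


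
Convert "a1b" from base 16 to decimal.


Input: "a1b" in base 16
Positional expansion:
  Digit 'a' (value 10) x 16^2 = 2560
  Digit '1' (value 1) x 16^1 = 16
  Digit 'b' (value 11) x 16^0 = 11
Sum = 2587

2587


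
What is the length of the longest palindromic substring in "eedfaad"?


Input: "eedfaad"
Checking substrings for palindromes:
  [0:2] "ee" (len 2) => palindrome
  [4:6] "aa" (len 2) => palindrome
Longest palindromic substring: "ee" with length 2

2


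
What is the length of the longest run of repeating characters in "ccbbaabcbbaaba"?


Input: "ccbbaabcbbaaba"
Scanning for longest run:
  Position 1 ('c'): continues run of 'c', length=2
  Position 2 ('b'): new char, reset run to 1
  Position 3 ('b'): continues run of 'b', length=2
  Position 4 ('a'): new char, reset run to 1
  Position 5 ('a'): continues run of 'a', length=2
  Position 6 ('b'): new char, reset run to 1
  Position 7 ('c'): new char, reset run to 1
  Position 8 ('b'): new char, reset run to 1
  Position 9 ('b'): continues run of 'b', length=2
  Position 10 ('a'): new char, reset run to 1
  Position 11 ('a'): continues run of 'a', length=2
  Position 12 ('b'): new char, reset run to 1
  Position 13 ('a'): new char, reset run to 1
Longest run: 'c' with length 2

2


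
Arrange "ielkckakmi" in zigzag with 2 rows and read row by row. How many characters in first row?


Zigzag "ielkckakmi" into 2 rows:
Placing characters:
  'i' => row 0
  'e' => row 1
  'l' => row 0
  'k' => row 1
  'c' => row 0
  'k' => row 1
  'a' => row 0
  'k' => row 1
  'm' => row 0
  'i' => row 1
Rows:
  Row 0: "ilcam"
  Row 1: "ekkki"
First row length: 5

5


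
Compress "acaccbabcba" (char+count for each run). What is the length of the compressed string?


Input: acaccbabcba
Runs:
  'a' x 1 => "a1"
  'c' x 1 => "c1"
  'a' x 1 => "a1"
  'c' x 2 => "c2"
  'b' x 1 => "b1"
  'a' x 1 => "a1"
  'b' x 1 => "b1"
  'c' x 1 => "c1"
  'b' x 1 => "b1"
  'a' x 1 => "a1"
Compressed: "a1c1a1c2b1a1b1c1b1a1"
Compressed length: 20

20


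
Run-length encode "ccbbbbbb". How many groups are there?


Input: ccbbbbbb
Scanning for consecutive runs:
  Group 1: 'c' x 2 (positions 0-1)
  Group 2: 'b' x 6 (positions 2-7)
Total groups: 2

2


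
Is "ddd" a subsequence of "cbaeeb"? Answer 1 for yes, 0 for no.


Check if "ddd" is a subsequence of "cbaeeb"
Greedy scan:
  Position 0 ('c'): no match needed
  Position 1 ('b'): no match needed
  Position 2 ('a'): no match needed
  Position 3 ('e'): no match needed
  Position 4 ('e'): no match needed
  Position 5 ('b'): no match needed
Only matched 0/3 characters => not a subsequence

0


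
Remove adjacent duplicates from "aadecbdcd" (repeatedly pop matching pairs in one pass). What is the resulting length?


Input: aadecbdcd
Stack-based adjacent duplicate removal:
  Read 'a': push. Stack: a
  Read 'a': matches stack top 'a' => pop. Stack: (empty)
  Read 'd': push. Stack: d
  Read 'e': push. Stack: de
  Read 'c': push. Stack: dec
  Read 'b': push. Stack: decb
  Read 'd': push. Stack: decbd
  Read 'c': push. Stack: decbdc
  Read 'd': push. Stack: decbdcd
Final stack: "decbdcd" (length 7)

7


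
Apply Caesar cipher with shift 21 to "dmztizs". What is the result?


Caesar cipher: shift "dmztizs" by 21
  'd' (pos 3) + 21 = pos 24 = 'y'
  'm' (pos 12) + 21 = pos 7 = 'h'
  'z' (pos 25) + 21 = pos 20 = 'u'
  't' (pos 19) + 21 = pos 14 = 'o'
  'i' (pos 8) + 21 = pos 3 = 'd'
  'z' (pos 25) + 21 = pos 20 = 'u'
  's' (pos 18) + 21 = pos 13 = 'n'
Result: yhuodun

yhuodun


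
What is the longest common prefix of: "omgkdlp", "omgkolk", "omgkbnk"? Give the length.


Words: omgkdlp, omgkolk, omgkbnk
  Position 0: all 'o' => match
  Position 1: all 'm' => match
  Position 2: all 'g' => match
  Position 3: all 'k' => match
  Position 4: ('d', 'o', 'b') => mismatch, stop
LCP = "omgk" (length 4)

4


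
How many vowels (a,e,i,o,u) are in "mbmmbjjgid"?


Input: mbmmbjjgid
Checking each character:
  'm' at position 0: consonant
  'b' at position 1: consonant
  'm' at position 2: consonant
  'm' at position 3: consonant
  'b' at position 4: consonant
  'j' at position 5: consonant
  'j' at position 6: consonant
  'g' at position 7: consonant
  'i' at position 8: vowel (running total: 1)
  'd' at position 9: consonant
Total vowels: 1

1


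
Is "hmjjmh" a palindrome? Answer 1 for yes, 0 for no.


Input: hmjjmh
Reversed: hmjjmh
  Compare pos 0 ('h') with pos 5 ('h'): match
  Compare pos 1 ('m') with pos 4 ('m'): match
  Compare pos 2 ('j') with pos 3 ('j'): match
Result: palindrome

1


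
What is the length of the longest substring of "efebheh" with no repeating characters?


Input: "efebheh"
Sliding window (track last position of each char):
  Position 0 ('e'): window [0,0] length 1 -- new best
  Position 1 ('f'): window [0,1] length 2 -- new best
  Position 2 ('e'): repeat (last at 0), move window start to 1
  Position 2 ('e'): window [1,2] length 2
  Position 3 ('b'): window [1,3] length 3 -- new best
  Position 4 ('h'): window [1,4] length 4 -- new best
  Position 5 ('e'): repeat (last at 2), move window start to 3
  Position 5 ('e'): window [3,5] length 3
  Position 6 ('h'): repeat (last at 4), move window start to 5
  Position 6 ('h'): window [5,6] length 2
Longest substring with no repeats: "febh" with length 4

4


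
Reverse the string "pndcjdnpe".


Input: pndcjdnpe
Reading characters right to left:
  Position 8: 'e'
  Position 7: 'p'
  Position 6: 'n'
  Position 5: 'd'
  Position 4: 'j'
  Position 3: 'c'
  Position 2: 'd'
  Position 1: 'n'
  Position 0: 'p'
Reversed: epndjcdnp

epndjcdnp


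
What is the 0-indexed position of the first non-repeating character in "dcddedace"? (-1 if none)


Input: dcddedace
Character frequencies:
  'a': 1
  'c': 2
  'd': 4
  'e': 2
Scanning left to right for freq == 1:
  Position 0 ('d'): freq=4, skip
  Position 1 ('c'): freq=2, skip
  Position 2 ('d'): freq=4, skip
  Position 3 ('d'): freq=4, skip
  Position 4 ('e'): freq=2, skip
  Position 5 ('d'): freq=4, skip
  Position 6 ('a'): unique! => answer = 6

6


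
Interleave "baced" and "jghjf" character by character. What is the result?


Interleaving "baced" and "jghjf":
  Position 0: 'b' from first, 'j' from second => "bj"
  Position 1: 'a' from first, 'g' from second => "ag"
  Position 2: 'c' from first, 'h' from second => "ch"
  Position 3: 'e' from first, 'j' from second => "ej"
  Position 4: 'd' from first, 'f' from second => "df"
Result: bjagchejdf

bjagchejdf


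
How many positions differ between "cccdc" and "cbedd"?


Comparing "cccdc" and "cbedd" position by position:
  Position 0: 'c' vs 'c' => same
  Position 1: 'c' vs 'b' => DIFFER
  Position 2: 'c' vs 'e' => DIFFER
  Position 3: 'd' vs 'd' => same
  Position 4: 'c' vs 'd' => DIFFER
Positions that differ: 3

3


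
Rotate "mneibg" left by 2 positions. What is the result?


Input: "mneibg", rotate left by 2
First 2 characters: "mn"
Remaining characters: "eibg"
Concatenate remaining + first: "eibg" + "mn" = "eibgmn"

eibgmn


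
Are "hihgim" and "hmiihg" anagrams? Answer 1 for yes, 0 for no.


Strings: "hihgim", "hmiihg"
Sorted first:  ghhiim
Sorted second: ghhiim
Sorted forms match => anagrams

1


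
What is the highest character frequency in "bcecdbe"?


Input: bcecdbe
Character counts:
  'b': 2
  'c': 2
  'd': 1
  'e': 2
Maximum frequency: 2

2


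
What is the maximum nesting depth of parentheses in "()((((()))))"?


Input: "()((((()))))"
Tracking depth:
  Position 0 '(': depth becomes 1
  Position 1 ')': depth becomes 0
  Position 2 '(': depth becomes 1
  Position 3 '(': depth becomes 2
  Position 4 '(': depth becomes 3
  Position 5 '(': depth becomes 4
  Position 6 '(': depth becomes 5
  Position 7 ')': depth becomes 4
  Position 8 ')': depth becomes 3
  Position 9 ')': depth becomes 2
  Position 10 ')': depth becomes 1
  Position 11 ')': depth becomes 0
Maximum depth reached: 5

5


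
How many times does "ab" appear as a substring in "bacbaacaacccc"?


Searching for "ab" in "bacbaacaacccc"
Scanning each position:
  Position 0: "ba" => no
  Position 1: "ac" => no
  Position 2: "cb" => no
  Position 3: "ba" => no
  Position 4: "aa" => no
  Position 5: "ac" => no
  Position 6: "ca" => no
  Position 7: "aa" => no
  Position 8: "ac" => no
  Position 9: "cc" => no
  Position 10: "cc" => no
  Position 11: "cc" => no
Total occurrences: 0

0


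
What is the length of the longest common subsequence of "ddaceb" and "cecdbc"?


LCS of "ddaceb" and "cecdbc"
DP table:
           c    e    c    d    b    c
      0    0    0    0    0    0    0
  d   0    0    0    0    1    1    1
  d   0    0    0    0    1    1    1
  a   0    0    0    0    1    1    1
  c   0    1    1    1    1    1    2
  e   0    1    2    2    2    2    2
  b   0    1    2    2    2    3    3
LCS length = dp[6][6] = 3

3


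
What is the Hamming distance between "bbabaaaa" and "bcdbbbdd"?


Comparing "bbabaaaa" and "bcdbbbdd" position by position:
  Position 0: 'b' vs 'b' => same
  Position 1: 'b' vs 'c' => differ
  Position 2: 'a' vs 'd' => differ
  Position 3: 'b' vs 'b' => same
  Position 4: 'a' vs 'b' => differ
  Position 5: 'a' vs 'b' => differ
  Position 6: 'a' vs 'd' => differ
  Position 7: 'a' vs 'd' => differ
Total differences (Hamming distance): 6

6


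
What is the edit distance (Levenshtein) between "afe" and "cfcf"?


Computing edit distance: "afe" -> "cfcf"
DP table:
           c    f    c    f
      0    1    2    3    4
  a   1    1    2    3    4
  f   2    2    1    2    3
  e   3    3    2    2    3
Edit distance = dp[3][4] = 3

3


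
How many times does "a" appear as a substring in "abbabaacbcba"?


Searching for "a" in "abbabaacbcba"
Scanning each position:
  Position 0: "a" => MATCH
  Position 1: "b" => no
  Position 2: "b" => no
  Position 3: "a" => MATCH
  Position 4: "b" => no
  Position 5: "a" => MATCH
  Position 6: "a" => MATCH
  Position 7: "c" => no
  Position 8: "b" => no
  Position 9: "c" => no
  Position 10: "b" => no
  Position 11: "a" => MATCH
Total occurrences: 5

5


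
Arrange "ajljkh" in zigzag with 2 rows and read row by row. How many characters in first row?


Zigzag "ajljkh" into 2 rows:
Placing characters:
  'a' => row 0
  'j' => row 1
  'l' => row 0
  'j' => row 1
  'k' => row 0
  'h' => row 1
Rows:
  Row 0: "alk"
  Row 1: "jjh"
First row length: 3

3


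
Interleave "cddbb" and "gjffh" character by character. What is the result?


Interleaving "cddbb" and "gjffh":
  Position 0: 'c' from first, 'g' from second => "cg"
  Position 1: 'd' from first, 'j' from second => "dj"
  Position 2: 'd' from first, 'f' from second => "df"
  Position 3: 'b' from first, 'f' from second => "bf"
  Position 4: 'b' from first, 'h' from second => "bh"
Result: cgdjdfbfbh

cgdjdfbfbh


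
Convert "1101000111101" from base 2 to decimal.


Input: "1101000111101" in base 2
Positional expansion:
  Digit '1' (value 1) x 2^12 = 4096
  Digit '1' (value 1) x 2^11 = 2048
  Digit '0' (value 0) x 2^10 = 0
  Digit '1' (value 1) x 2^9 = 512
  Digit '0' (value 0) x 2^8 = 0
  Digit '0' (value 0) x 2^7 = 0
  Digit '0' (value 0) x 2^6 = 0
  Digit '1' (value 1) x 2^5 = 32
  Digit '1' (value 1) x 2^4 = 16
  Digit '1' (value 1) x 2^3 = 8
  Digit '1' (value 1) x 2^2 = 4
  Digit '0' (value 0) x 2^1 = 0
  Digit '1' (value 1) x 2^0 = 1
Sum = 6717

6717


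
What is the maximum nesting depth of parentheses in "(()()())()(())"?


Input: "(()()())()(())"
Tracking depth:
  Position 0 '(': depth becomes 1
  Position 1 '(': depth becomes 2
  Position 2 ')': depth becomes 1
  Position 3 '(': depth becomes 2
  Position 4 ')': depth becomes 1
  Position 5 '(': depth becomes 2
  Position 6 ')': depth becomes 1
  Position 7 ')': depth becomes 0
  Position 8 '(': depth becomes 1
  Position 9 ')': depth becomes 0
  Position 10 '(': depth becomes 1
  Position 11 '(': depth becomes 2
  Position 12 ')': depth becomes 1
  Position 13 ')': depth becomes 0
Maximum depth reached: 2

2


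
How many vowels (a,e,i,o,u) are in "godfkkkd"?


Input: godfkkkd
Checking each character:
  'g' at position 0: consonant
  'o' at position 1: vowel (running total: 1)
  'd' at position 2: consonant
  'f' at position 3: consonant
  'k' at position 4: consonant
  'k' at position 5: consonant
  'k' at position 6: consonant
  'd' at position 7: consonant
Total vowels: 1

1


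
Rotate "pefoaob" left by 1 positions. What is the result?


Input: "pefoaob", rotate left by 1
First 1 characters: "p"
Remaining characters: "efoaob"
Concatenate remaining + first: "efoaob" + "p" = "efoaobp"

efoaobp


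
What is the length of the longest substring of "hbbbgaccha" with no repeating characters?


Input: "hbbbgaccha"
Sliding window (track last position of each char):
  Position 0 ('h'): window [0,0] length 1 -- new best
  Position 1 ('b'): window [0,1] length 2 -- new best
  Position 2 ('b'): repeat (last at 1), move window start to 2
  Position 2 ('b'): window [2,2] length 1
  Position 3 ('b'): repeat (last at 2), move window start to 3
  Position 3 ('b'): window [3,3] length 1
  Position 4 ('g'): window [3,4] length 2
  Position 5 ('a'): window [3,5] length 3 -- new best
  Position 6 ('c'): window [3,6] length 4 -- new best
  Position 7 ('c'): repeat (last at 6), move window start to 7
  Position 7 ('c'): window [7,7] length 1
  Position 8 ('h'): window [7,8] length 2
  Position 9 ('a'): window [7,9] length 3
Longest substring with no repeats: "bgac" with length 4

4


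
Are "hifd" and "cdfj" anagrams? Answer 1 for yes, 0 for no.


Strings: "hifd", "cdfj"
Sorted first:  dfhi
Sorted second: cdfj
Differ at position 0: 'd' vs 'c' => not anagrams

0


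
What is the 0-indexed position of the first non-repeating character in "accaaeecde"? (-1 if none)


Input: accaaeecde
Character frequencies:
  'a': 3
  'c': 3
  'd': 1
  'e': 3
Scanning left to right for freq == 1:
  Position 0 ('a'): freq=3, skip
  Position 1 ('c'): freq=3, skip
  Position 2 ('c'): freq=3, skip
  Position 3 ('a'): freq=3, skip
  Position 4 ('a'): freq=3, skip
  Position 5 ('e'): freq=3, skip
  Position 6 ('e'): freq=3, skip
  Position 7 ('c'): freq=3, skip
  Position 8 ('d'): unique! => answer = 8

8
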